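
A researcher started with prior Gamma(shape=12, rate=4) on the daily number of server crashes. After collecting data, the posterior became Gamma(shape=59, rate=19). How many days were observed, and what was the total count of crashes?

n = 15 days with total 47 crashes

Gamma–Poisson conjugacy: posterior shape = α + Σxᵢ, posterior rate = β + n.
Matching: Σxᵢ = 59 − 12 = 47 and n = 19 − 4 = 15.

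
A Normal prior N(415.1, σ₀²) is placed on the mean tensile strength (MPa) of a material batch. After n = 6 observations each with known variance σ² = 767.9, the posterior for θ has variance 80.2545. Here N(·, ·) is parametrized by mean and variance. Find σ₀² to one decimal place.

For the Normal–Normal model with known σ², precisions add: τ_n = τ₀ + n/σ².
So 1/σ₀² = 1/80.2545 − 6/767.9 = 0.012460 − 0.007814 = 0.004646.
Hence σ₀² = 1/0.004646 ≈ 215.2.

σ₀² = 215.2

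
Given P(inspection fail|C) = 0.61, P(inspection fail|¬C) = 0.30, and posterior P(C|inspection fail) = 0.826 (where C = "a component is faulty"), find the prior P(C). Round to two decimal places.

P(C) = 0.70

Bayes' rule in odds form gives O(C|E) = O(C)·[P(E|C)/P(E|¬C)], hence O(C) = O(C|E)/LR.
Posterior odds = 0.826/(1−0.826) = 4.7471. LR = 0.61/0.30 = 2.0333.
Prior odds = 4.7471/2.0333 = 2.3347, so P(C) = 2.3347/(1+2.3347) ≈ 0.70.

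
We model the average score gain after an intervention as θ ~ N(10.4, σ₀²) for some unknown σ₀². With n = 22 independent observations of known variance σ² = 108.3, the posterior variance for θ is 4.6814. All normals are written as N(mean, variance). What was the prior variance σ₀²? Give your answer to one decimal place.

For the Normal–Normal model with known σ², precisions add: τ_n = τ₀ + n/σ².
So 1/σ₀² = 1/4.6814 − 22/108.3 = 0.213611 − 0.203139 = 0.010472.
Hence σ₀² = 1/0.010472 ≈ 95.5.

σ₀² = 95.5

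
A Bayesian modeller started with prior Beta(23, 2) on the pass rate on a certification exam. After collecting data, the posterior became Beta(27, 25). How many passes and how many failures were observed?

A Beta(α, β) prior with s successes and f failures in binomial data gives a Beta(α+s, β+f) posterior.
Match parameters: s=27−23=4, f=25−2=23.

4 passes and 23 failures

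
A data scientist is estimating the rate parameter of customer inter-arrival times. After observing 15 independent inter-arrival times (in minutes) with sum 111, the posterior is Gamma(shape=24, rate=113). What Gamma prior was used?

For an exponential likelihood with a Gamma(α, β) prior on the rate, n observations with total T give posterior Gamma(α+n, β+T).
So α = 24 − 15 = 9 and β = 113 − 111 = 2.

Gamma(shape=9, rate=2)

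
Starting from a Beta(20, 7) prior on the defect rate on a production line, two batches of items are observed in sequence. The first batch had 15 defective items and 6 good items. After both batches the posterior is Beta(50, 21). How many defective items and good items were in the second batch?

15 defective items and 8 good items

Sequential conjugate updates are equivalent to a single update on the pooled data, so total successes = posterior α − prior α and total failures = posterior β − prior β.
Total across both batches: 50−20=30 defective items, 21−7=14 good items.
Subtract the first batch: 30−15=15 defective items and 14−6=8 good items.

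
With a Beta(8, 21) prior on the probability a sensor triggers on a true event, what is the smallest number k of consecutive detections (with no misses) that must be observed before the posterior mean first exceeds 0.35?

After k detections and 0 misses the posterior is Beta(8+k, 21), with mean (8+k)/(8+21+k).
Set (8+k)/(29+k) > 0.35 and solve: k > (0.35·29 − 8)/(1 − 0.35) = 3.308.
The smallest integer exceeding 3.308 is 4, and checking k=4: (12)/(33) = 0.3636 > 0.35.

k = 4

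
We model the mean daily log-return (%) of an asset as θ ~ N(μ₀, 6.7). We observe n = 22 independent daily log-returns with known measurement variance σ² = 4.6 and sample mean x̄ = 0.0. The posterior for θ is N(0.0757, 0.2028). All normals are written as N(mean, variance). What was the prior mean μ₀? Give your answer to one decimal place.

μ₀ = 2.5

The posterior mean is a precision-weighted average: μ_n = (τ₀μ₀ + τ_data·x̄)/(τ₀+τ_data), with τ₀=1/σ₀² and τ_data=n/σ².
Here τ₀ = 1/6.7 = 0.149254 and τ_data = 22/4.6 = 4.782609, so τ_n = 4.931863.
Rearranging for μ₀: μ₀ = (μ_n·τ_n − τ_data·x̄)/τ₀ = (0.0757·4.931863 − 4.782609·0.0) / 0.149254 = 0.373342/0.149254 ≈ 2.5.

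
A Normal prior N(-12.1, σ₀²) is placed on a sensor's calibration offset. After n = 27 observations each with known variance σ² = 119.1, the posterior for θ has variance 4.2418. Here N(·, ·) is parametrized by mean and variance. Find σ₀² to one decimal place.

σ₀² = 110.5

Posterior precision equals prior precision plus data precision: 1/σ_n² = 1/σ₀² + n/σ².
So 1/σ₀² = 1/4.2418 − 27/119.1 = 0.235749 − 0.226700 = 0.009049.
Hence σ₀² = 1/0.009049 ≈ 110.5.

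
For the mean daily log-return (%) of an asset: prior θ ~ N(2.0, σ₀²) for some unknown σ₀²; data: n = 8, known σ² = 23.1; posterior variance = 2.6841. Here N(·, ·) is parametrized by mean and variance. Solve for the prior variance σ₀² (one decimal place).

For the Normal–Normal model with known σ², precisions add: τ_n = τ₀ + n/σ².
So 1/σ₀² = 1/2.6841 − 8/23.1 = 0.372564 − 0.346320 = 0.026244.
Hence σ₀² = 1/0.026244 ≈ 38.1.

σ₀² = 38.1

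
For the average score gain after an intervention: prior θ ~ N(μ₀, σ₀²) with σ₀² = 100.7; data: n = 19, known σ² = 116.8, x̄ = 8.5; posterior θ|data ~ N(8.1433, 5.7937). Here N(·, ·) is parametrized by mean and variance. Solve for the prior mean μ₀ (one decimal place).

The posterior mean is a precision-weighted average: μ_n = (τ₀μ₀ + τ_data·x̄)/(τ₀+τ_data), with τ₀=1/σ₀² and τ_data=n/σ².
Here τ₀ = 1/100.7 = 0.009930 and τ_data = 19/116.8 = 0.162671, so τ_n = 0.172601.
Rearranging for μ₀: μ₀ = (μ_n·τ_n − τ_data·x̄)/τ₀ = (8.1433·0.172601 − 0.162671·8.5) / 0.009930 = 0.022838/0.009930 ≈ 2.3.

μ₀ = 2.3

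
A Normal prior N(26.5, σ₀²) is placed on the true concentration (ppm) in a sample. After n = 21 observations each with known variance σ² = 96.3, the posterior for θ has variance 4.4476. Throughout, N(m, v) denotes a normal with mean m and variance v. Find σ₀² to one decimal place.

σ₀² = 147.7

Posterior precision equals prior precision plus data precision: 1/σ_n² = 1/σ₀² + n/σ².
So 1/σ₀² = 1/4.4476 − 21/96.3 = 0.224840 − 0.218069 = 0.006771.
Hence σ₀² = 1/0.006771 ≈ 147.7.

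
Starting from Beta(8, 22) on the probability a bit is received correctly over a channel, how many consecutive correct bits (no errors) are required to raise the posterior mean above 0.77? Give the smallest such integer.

After k correct bits and 0 errors the posterior is Beta(8+k, 22), with mean (8+k)/(8+22+k).
Set (8+k)/(30+k) > 0.77 and solve: k > (0.77·30 − 8)/(1 − 0.77) = 65.652.
The smallest integer exceeding 65.652 is 66, and checking k=66: (74)/(96) = 0.7708 > 0.77.

k = 66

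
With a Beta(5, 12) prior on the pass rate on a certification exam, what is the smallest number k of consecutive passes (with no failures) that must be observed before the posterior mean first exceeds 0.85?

k = 64

After k passes and 0 failures the posterior is Beta(5+k, 12), with mean (5+k)/(5+12+k).
Set (5+k)/(17+k) > 0.85 and solve: k > (0.85·17 − 5)/(1 − 0.85) = 63.000.
The smallest integer exceeding 63.000 is 64.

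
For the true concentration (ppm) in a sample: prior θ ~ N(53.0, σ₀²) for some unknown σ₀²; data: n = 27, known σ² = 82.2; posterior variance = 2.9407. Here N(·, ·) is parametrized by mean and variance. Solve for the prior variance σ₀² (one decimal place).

σ₀² = 86.3

For the Normal–Normal model with known σ², precisions add: τ_n = τ₀ + n/σ².
So 1/σ₀² = 1/2.9407 − 27/82.2 = 0.340055 − 0.328467 = 0.011588.
Hence σ₀² = 1/0.011588 ≈ 86.3.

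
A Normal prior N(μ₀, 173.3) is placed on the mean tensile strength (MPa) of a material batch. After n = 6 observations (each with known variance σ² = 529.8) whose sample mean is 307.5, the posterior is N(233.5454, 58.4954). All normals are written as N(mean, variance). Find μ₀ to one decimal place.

With known observation variance, the Normal–Normal posterior has precision τ_n = τ₀ + n/σ² and mean μ_n = (τ₀μ₀ + (n/σ²)x̄)/τ_n.
Here τ₀ = 1/173.3 = 0.005770 and τ_data = 6/529.8 = 0.011325, so τ_n = 0.017095.
Rearranging for μ₀: μ₀ = (μ_n·τ_n − τ_data·x̄)/τ₀ = (233.5454·0.017095 − 0.011325·307.5) / 0.005770 = 0.510021/0.005770 ≈ 88.4.

μ₀ = 88.4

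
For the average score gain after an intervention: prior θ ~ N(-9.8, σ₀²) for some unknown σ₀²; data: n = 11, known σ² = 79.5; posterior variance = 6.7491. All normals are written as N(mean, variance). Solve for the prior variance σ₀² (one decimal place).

σ₀² = 102.0

For the Normal–Normal model with known σ², precisions add: τ_n = τ₀ + n/σ².
So 1/σ₀² = 1/6.7491 − 11/79.5 = 0.148168 − 0.138365 = 0.009803.
Hence σ₀² = 1/0.009803 ≈ 102.0.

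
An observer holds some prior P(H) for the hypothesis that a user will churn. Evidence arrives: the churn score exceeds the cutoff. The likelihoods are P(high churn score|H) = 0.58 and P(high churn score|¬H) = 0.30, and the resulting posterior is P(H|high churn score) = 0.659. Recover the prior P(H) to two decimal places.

Bayes' rule in odds form gives O(H|E) = O(H)·[P(E|H)/P(E|¬H)], hence O(H) = O(H|E)/LR.
Posterior odds = 0.659/(1−0.659) = 1.9326. LR = 0.58/0.30 = 1.9333.
Prior odds = 1.9326/1.9333 = 0.9996, so P(H) = 0.9996/(1+0.9996) ≈ 0.50.

P(H) = 0.50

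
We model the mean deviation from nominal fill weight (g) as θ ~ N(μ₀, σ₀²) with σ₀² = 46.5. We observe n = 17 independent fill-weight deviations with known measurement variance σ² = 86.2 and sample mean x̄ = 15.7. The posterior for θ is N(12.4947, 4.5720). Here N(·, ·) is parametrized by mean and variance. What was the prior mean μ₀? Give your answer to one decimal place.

μ₀ = -16.9

The posterior mean is a precision-weighted average: μ_n = (τ₀μ₀ + τ_data·x̄)/(τ₀+τ_data), with τ₀=1/σ₀² and τ_data=n/σ².
Here τ₀ = 1/46.5 = 0.021505 and τ_data = 17/86.2 = 0.197216, so τ_n = 0.218721.
Rearranging for μ₀: μ₀ = (μ_n·τ_n − τ_data·x̄)/τ₀ = (12.4947·0.218721 − 0.197216·15.7) / 0.021505 = -0.363438/0.021505 ≈ -16.9.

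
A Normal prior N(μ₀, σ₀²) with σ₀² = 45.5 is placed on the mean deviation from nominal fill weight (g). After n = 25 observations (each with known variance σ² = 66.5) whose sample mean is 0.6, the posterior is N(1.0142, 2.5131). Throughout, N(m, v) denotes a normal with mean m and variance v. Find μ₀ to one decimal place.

μ₀ = 8.1

The posterior mean is a precision-weighted average: μ_n = (τ₀μ₀ + τ_data·x̄)/(τ₀+τ_data), with τ₀=1/σ₀² and τ_data=n/σ².
Here τ₀ = 1/45.5 = 0.021978 and τ_data = 25/66.5 = 0.375940, so τ_n = 0.397918.
Rearranging for μ₀: μ₀ = (μ_n·τ_n − τ_data·x̄)/τ₀ = (1.0142·0.397918 − 0.375940·0.6) / 0.021978 = 0.178004/0.021978 ≈ 8.1.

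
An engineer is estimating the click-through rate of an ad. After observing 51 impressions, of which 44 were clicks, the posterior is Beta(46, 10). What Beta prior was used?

A Beta(α, β) prior with s successes and f failures in binomial data gives a Beta(α+s, β+f) posterior.
So α = 46 − 44 = 2 and β = 10 − 7 = 3.

Beta(2, 3)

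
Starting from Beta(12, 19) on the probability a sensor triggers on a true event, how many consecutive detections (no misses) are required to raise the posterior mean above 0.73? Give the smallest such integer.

After k detections and 0 misses the posterior is Beta(12+k, 19), with mean (12+k)/(12+19+k).
Set (12+k)/(31+k) > 0.73 and solve: k > (0.73·31 − 12)/(1 − 0.73) = 39.370.
The smallest integer exceeding 39.370 is 40, and checking k=40: (52)/(71) = 0.7324 > 0.73.

k = 40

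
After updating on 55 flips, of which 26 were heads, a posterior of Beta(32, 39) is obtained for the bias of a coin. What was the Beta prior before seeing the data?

Beta(6, 10)

A Beta(α, β) prior with s successes and f failures in binomial data gives a Beta(α+s, β+f) posterior.
So α = 32 − 26 = 6 and β = 39 − 29 = 10.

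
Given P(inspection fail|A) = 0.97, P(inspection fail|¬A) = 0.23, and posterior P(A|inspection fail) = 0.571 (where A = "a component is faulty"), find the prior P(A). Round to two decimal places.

Bayes' rule in odds form gives O(A|E) = O(A)·[P(E|A)/P(E|¬A)], hence O(A) = O(A|E)/LR.
Posterior odds = 0.571/(1−0.571) = 1.3310. LR = 0.97/0.23 = 4.2174.
Prior odds = 1.3310/4.2174 = 0.3156, so P(A) = 0.3156/(1+0.3156) ≈ 0.24.

P(A) = 0.24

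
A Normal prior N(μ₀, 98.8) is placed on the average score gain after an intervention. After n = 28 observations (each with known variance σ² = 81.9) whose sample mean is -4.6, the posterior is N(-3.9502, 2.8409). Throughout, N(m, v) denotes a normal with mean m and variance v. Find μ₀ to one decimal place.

The posterior mean is a precision-weighted average: μ_n = (τ₀μ₀ + τ_data·x̄)/(τ₀+τ_data), with τ₀=1/σ₀² and τ_data=n/σ².
Here τ₀ = 1/98.8 = 0.010121 and τ_data = 28/81.9 = 0.341880, so τ_n = 0.352001.
Rearranging for μ₀: μ₀ = (μ_n·τ_n − τ_data·x̄)/τ₀ = (-3.9502·0.352001 − 0.341880·-4.6) / 0.010121 = 0.182174/0.010121 ≈ 18.0.

μ₀ = 18.0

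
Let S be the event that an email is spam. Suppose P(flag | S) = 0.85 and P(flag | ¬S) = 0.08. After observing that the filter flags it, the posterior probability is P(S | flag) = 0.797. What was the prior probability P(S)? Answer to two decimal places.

Bayes' rule in odds form gives O(S|E) = O(S)·[P(E|S)/P(E|¬S)], hence O(S) = O(S|E)/LR.
Posterior odds = 0.797/(1−0.797) = 3.9261. LR = 0.85/0.08 = 10.6250.
Prior odds = 3.9261/10.6250 = 0.3695, so P(S) = 0.3695/(1+0.3695) ≈ 0.27.

P(S) = 0.27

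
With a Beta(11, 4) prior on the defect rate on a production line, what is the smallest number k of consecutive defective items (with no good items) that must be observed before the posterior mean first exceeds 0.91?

k = 30

After k defective items and 0 good items the posterior is Beta(11+k, 4), with mean (11+k)/(11+4+k).
Set (11+k)/(15+k) > 0.91 and solve: k > (0.91·15 − 11)/(1 − 0.91) = 29.444.
The smallest integer exceeding 29.444 is 30.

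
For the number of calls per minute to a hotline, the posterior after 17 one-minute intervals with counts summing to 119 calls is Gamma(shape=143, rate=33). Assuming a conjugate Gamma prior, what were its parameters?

Gamma(shape=24, rate=16)

A Gamma(α, β) prior (rate parametrization) on a Poisson rate with n observations summing to S gives posterior Gamma(α+S, β+n).
So α = 143 − 119 = 24 and β = 33 − 17 = 16.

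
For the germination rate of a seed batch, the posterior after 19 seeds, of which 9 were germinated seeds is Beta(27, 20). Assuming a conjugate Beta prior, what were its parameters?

Beta is conjugate to the binomial likelihood: posterior = Beta(α+s, β+f).
So α = 27 − 9 = 18 and β = 20 − 10 = 10.

Beta(18, 10)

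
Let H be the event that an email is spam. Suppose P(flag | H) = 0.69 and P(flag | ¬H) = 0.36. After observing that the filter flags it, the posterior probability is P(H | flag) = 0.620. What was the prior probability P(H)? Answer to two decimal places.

P(H) = 0.46

In odds form, posterior odds = prior odds × likelihood ratio, so prior odds = posterior odds ÷ LR.
Posterior odds = 0.620/(1−0.620) = 1.6316. LR = 0.69/0.36 = 1.9167.
Prior odds = 1.6316/1.9167 = 0.8513, so P(H) = 0.8513/(1+0.8513) ≈ 0.46.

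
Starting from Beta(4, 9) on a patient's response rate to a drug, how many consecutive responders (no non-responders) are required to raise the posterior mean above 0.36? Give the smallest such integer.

After k responders and 0 non-responders the posterior is Beta(4+k, 9), with mean (4+k)/(4+9+k).
Set (4+k)/(13+k) > 0.36 and solve: k > (0.36·13 − 4)/(1 − 0.36) = 1.062.
The smallest integer exceeding 1.062 is 2, and checking k=2: (6)/(15) = 0.4000 > 0.36.

k = 2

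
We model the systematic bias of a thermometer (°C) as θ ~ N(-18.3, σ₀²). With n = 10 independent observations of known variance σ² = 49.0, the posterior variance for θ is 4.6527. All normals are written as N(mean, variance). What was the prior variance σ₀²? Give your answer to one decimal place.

For the Normal–Normal model with known σ², precisions add: τ_n = τ₀ + n/σ².
So 1/σ₀² = 1/4.6527 − 10/49.0 = 0.214929 − 0.204082 = 0.010847.
Hence σ₀² = 1/0.010847 ≈ 92.2.

σ₀² = 92.2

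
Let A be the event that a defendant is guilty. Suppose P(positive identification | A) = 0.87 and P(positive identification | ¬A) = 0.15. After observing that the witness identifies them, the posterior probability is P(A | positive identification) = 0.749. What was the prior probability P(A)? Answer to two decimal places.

Bayes' rule in odds form gives O(A|E) = O(A)·[P(E|A)/P(E|¬A)], hence O(A) = O(A|E)/LR.
Posterior odds = 0.749/(1−0.749) = 2.9841. LR = 0.87/0.15 = 5.8000.
Prior odds = 2.9841/5.8000 = 0.5145, so P(A) = 0.5145/(1+0.5145) ≈ 0.34.

P(A) = 0.34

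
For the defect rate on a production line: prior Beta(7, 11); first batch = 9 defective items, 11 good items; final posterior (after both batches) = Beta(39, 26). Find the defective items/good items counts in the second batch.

Because Beta–binomial updating is additive in the counts, the combined data contributed (α_post−α_prior, β_post−β_prior) successes and failures.
Total across both batches: 39−7=32 defective items, 26−11=15 good items.
Subtract the first batch: 32−9=23 defective items and 15−11=4 good items.

23 defective items and 4 good items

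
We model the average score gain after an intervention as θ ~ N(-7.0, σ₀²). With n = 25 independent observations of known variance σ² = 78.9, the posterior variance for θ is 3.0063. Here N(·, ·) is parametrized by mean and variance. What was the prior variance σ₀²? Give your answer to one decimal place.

For the Normal–Normal model with known σ², precisions add: τ_n = τ₀ + n/σ².
So 1/σ₀² = 1/3.0063 − 25/78.9 = 0.332635 − 0.316857 = 0.015778.
Hence σ₀² = 1/0.015778 ≈ 63.4.

σ₀² = 63.4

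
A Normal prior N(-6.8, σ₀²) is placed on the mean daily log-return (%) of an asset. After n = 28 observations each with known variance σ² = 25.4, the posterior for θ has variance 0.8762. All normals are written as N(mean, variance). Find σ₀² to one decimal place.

For the Normal–Normal model with known σ², precisions add: τ_n = τ₀ + n/σ².
So 1/σ₀² = 1/0.8762 − 28/25.4 = 1.141292 − 1.102362 = 0.038930.
Hence σ₀² = 1/0.038930 ≈ 25.7.

σ₀² = 25.7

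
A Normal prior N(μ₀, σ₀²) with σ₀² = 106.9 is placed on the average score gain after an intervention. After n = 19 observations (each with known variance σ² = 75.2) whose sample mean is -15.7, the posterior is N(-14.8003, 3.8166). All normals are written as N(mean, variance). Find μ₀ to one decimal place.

With known observation variance, the Normal–Normal posterior has precision τ_n = τ₀ + n/σ² and mean μ_n = (τ₀μ₀ + (n/σ²)x̄)/τ_n.
Here τ₀ = 1/106.9 = 0.009355 and τ_data = 19/75.2 = 0.252660, so τ_n = 0.262015.
Rearranging for μ₀: μ₀ = (μ_n·τ_n − τ_data·x̄)/τ₀ = (-14.8003·0.262015 − 0.252660·-15.7) / 0.009355 = 0.088861/0.009355 ≈ 9.5.

μ₀ = 9.5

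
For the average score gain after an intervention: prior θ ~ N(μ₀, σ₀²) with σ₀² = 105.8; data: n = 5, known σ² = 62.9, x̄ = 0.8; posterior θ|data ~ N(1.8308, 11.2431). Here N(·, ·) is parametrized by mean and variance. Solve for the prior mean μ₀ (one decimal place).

The posterior mean is a precision-weighted average: μ_n = (τ₀μ₀ + τ_data·x̄)/(τ₀+τ_data), with τ₀=1/σ₀² and τ_data=n/σ².
Here τ₀ = 1/105.8 = 0.009452 and τ_data = 5/62.9 = 0.079491, so τ_n = 0.088943.
Rearranging for μ₀: μ₀ = (μ_n·τ_n − τ_data·x̄)/τ₀ = (1.8308·0.088943 − 0.079491·0.8) / 0.009452 = 0.099244/0.009452 ≈ 10.5.

μ₀ = 10.5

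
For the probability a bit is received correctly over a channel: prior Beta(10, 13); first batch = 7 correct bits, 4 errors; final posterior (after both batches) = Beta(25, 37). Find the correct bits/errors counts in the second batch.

8 correct bits and 20 errors

Sequential conjugate updates are equivalent to a single update on the pooled data, so total successes = posterior α − prior α and total failures = posterior β − prior β.
Total across both batches: 25−10=15 correct bits, 37−13=24 errors.
Subtract the first batch: 15−7=8 correct bits and 24−4=20 errors.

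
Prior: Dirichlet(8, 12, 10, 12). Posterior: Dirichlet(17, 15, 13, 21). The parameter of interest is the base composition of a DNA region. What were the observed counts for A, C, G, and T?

counts (9, 3, 3, 9)

For a Dirichlet(α) prior with multinomial counts c, the posterior is Dirichlet(α + c) componentwise.
Counts are posterior − prior componentwise: 17−8=9, 15−12=3, 13−10=3, 21−12=9.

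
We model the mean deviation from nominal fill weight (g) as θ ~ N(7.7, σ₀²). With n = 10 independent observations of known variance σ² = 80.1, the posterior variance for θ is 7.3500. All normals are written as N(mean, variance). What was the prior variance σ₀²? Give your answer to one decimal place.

σ₀² = 89.2

Posterior precision equals prior precision plus data precision: 1/σ_n² = 1/σ₀² + n/σ².
So 1/σ₀² = 1/7.3500 − 10/80.1 = 0.136054 − 0.124844 = 0.011210.
Hence σ₀² = 1/0.011210 ≈ 89.2.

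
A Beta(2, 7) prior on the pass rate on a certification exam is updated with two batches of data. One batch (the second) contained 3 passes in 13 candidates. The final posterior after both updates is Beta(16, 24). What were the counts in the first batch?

11 passes and 7 failures

Because Beta–binomial updating is additive in the counts, the combined data contributed (α_post−α_prior, β_post−β_prior) successes and failures.
Total across both batches: 16−2=14 passes, 24−7=17 failures.
Subtract the second batch: 14−3=11 passes and 17−10=7 failures.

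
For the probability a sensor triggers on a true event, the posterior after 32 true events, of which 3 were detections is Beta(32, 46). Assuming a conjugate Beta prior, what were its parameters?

Beta is conjugate to the binomial likelihood: posterior = Beta(a+s, b+f).
So a = 32 − 3 = 29 and b = 46 − 29 = 17.

Beta(29, 17)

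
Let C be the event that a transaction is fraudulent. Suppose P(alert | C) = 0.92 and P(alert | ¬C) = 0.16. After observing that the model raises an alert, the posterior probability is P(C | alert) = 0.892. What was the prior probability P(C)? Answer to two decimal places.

In odds form, posterior odds = prior odds × likelihood ratio, so prior odds = posterior odds ÷ LR.
Posterior odds = 0.892/(1−0.892) = 8.2593. LR = 0.92/0.16 = 5.7500.
Prior odds = 8.2593/5.7500 = 1.4364, so P(C) = 1.4364/(1+1.4364) ≈ 0.59.

P(C) = 0.59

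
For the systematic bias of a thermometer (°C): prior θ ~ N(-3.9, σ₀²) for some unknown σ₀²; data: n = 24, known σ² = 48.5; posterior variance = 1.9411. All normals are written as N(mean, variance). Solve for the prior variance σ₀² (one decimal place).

For the Normal–Normal model with known σ², precisions add: τ_n = τ₀ + n/σ².
So 1/σ₀² = 1/1.9411 − 24/48.5 = 0.515172 − 0.494845 = 0.020327.
Hence σ₀² = 1/0.020327 ≈ 49.2.

σ₀² = 49.2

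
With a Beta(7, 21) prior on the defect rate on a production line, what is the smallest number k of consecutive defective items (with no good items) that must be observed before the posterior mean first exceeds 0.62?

k = 28

After k defective items and 0 good items the posterior is Beta(7+k, 21), with mean (7+k)/(7+21+k).
Set (7+k)/(28+k) > 0.62 and solve: k > (0.62·28 − 7)/(1 − 0.62) = 27.263.
The smallest integer exceeding 27.263 is 28, and checking k=28: (35)/(56) = 0.6250 > 0.62.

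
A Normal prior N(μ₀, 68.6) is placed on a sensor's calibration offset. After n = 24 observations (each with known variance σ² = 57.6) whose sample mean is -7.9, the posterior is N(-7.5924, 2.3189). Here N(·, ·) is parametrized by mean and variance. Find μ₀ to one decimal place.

μ₀ = 1.2

The posterior mean is a precision-weighted average: μ_n = (τ₀μ₀ + τ_data·x̄)/(τ₀+τ_data), with τ₀=1/σ₀² and τ_data=n/σ².
Here τ₀ = 1/68.6 = 0.014577 and τ_data = 24/57.6 = 0.416667, so τ_n = 0.431244.
Rearranging for μ₀: μ₀ = (μ_n·τ_n − τ_data·x̄)/τ₀ = (-7.5924·0.431244 − 0.416667·-7.9) / 0.014577 = 0.017492/0.014577 ≈ 1.2.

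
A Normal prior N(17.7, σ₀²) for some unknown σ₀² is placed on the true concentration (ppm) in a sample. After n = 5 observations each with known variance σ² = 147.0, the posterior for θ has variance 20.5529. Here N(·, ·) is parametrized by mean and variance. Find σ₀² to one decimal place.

σ₀² = 68.3

Posterior precision equals prior precision plus data precision: 1/σ_n² = 1/σ₀² + n/σ².
So 1/σ₀² = 1/20.5529 − 5/147.0 = 0.048655 − 0.034014 = 0.014641.
Hence σ₀² = 1/0.014641 ≈ 68.3.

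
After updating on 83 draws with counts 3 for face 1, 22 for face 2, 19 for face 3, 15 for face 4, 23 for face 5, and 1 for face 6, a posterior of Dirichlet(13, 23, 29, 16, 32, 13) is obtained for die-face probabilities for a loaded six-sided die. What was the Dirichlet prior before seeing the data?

Dirichlet(10, 1, 10, 1, 9, 12)

For a Dirichlet(α) prior with multinomial counts c, the posterior is Dirichlet(α + c) componentwise.
Subtract each count from the matching posterior parameter: 13−3=10, 23−22=1, 29−19=10, 16−15=1, 32−23=9, 13−1=12.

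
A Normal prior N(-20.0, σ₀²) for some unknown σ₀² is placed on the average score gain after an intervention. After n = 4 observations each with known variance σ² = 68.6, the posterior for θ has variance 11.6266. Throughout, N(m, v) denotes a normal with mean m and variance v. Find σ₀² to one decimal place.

σ₀² = 36.1

For the Normal–Normal model with known σ², precisions add: τ_n = τ₀ + n/σ².
So 1/σ₀² = 1/11.6266 − 4/68.6 = 0.086010 − 0.058309 = 0.027701.
Hence σ₀² = 1/0.027701 ≈ 36.1.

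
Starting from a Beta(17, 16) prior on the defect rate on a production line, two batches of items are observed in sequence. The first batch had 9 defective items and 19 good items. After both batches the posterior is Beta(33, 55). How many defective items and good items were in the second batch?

Because Beta–binomial updating is additive in the counts, the combined data contributed (α_post−α_prior, β_post−β_prior) successes and failures.
Total across both batches: 33−17=16 defective items, 55−16=39 good items.
Subtract the first batch: 16−9=7 defective items and 39−19=20 good items.

7 defective items and 20 good items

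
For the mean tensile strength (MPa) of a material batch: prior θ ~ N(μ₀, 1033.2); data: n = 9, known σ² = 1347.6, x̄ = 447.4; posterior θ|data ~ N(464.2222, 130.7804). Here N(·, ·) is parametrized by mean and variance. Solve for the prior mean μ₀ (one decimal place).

μ₀ = 580.3

The posterior mean is a precision-weighted average: μ_n = (τ₀μ₀ + τ_data·x̄)/(τ₀+τ_data), with τ₀=1/σ₀² and τ_data=n/σ².
Here τ₀ = 1/1033.2 = 0.000968 and τ_data = 9/1347.6 = 0.006679, so τ_n = 0.007647.
Rearranging for μ₀: μ₀ = (μ_n·τ_n − τ_data·x̄)/τ₀ = (464.2222·0.007647 − 0.006679·447.4) / 0.000968 = 0.561723/0.000968 ≈ 580.3.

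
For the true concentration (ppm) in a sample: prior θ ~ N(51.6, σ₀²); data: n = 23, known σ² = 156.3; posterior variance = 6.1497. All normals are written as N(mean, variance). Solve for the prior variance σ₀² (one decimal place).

Posterior precision equals prior precision plus data precision: 1/σ_n² = 1/σ₀² + n/σ².
So 1/σ₀² = 1/6.1497 − 23/156.3 = 0.162610 − 0.147153 = 0.015457.
Hence σ₀² = 1/0.015457 ≈ 64.7.

σ₀² = 64.7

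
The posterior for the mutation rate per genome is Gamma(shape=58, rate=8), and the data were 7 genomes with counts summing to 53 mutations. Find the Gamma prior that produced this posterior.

A Gamma(α, β) prior (rate parametrization) on a Poisson rate with n observations summing to S gives posterior Gamma(α+S, β+n).
So α = 58 − 53 = 5 and β = 8 − 7 = 1.

Gamma(shape=5, rate=1)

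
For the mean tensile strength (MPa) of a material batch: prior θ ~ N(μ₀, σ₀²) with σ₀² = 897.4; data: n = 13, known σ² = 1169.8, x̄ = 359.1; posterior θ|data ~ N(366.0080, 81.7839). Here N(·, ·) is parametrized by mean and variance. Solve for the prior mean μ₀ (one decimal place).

μ₀ = 434.9

The posterior mean is a precision-weighted average: μ_n = (τ₀μ₀ + τ_data·x̄)/(τ₀+τ_data), with τ₀=1/σ₀² and τ_data=n/σ².
Here τ₀ = 1/897.4 = 0.001114 and τ_data = 13/1169.8 = 0.011113, so τ_n = 0.012227.
Rearranging for μ₀: μ₀ = (μ_n·τ_n − τ_data·x̄)/τ₀ = (366.0080·0.012227 − 0.011113·359.1) / 0.001114 = 0.484502/0.001114 ≈ 434.9.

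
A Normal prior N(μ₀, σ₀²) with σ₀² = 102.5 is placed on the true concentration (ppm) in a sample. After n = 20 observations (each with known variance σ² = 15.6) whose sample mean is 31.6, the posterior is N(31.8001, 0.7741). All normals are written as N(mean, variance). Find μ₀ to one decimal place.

With known observation variance, the Normal–Normal posterior has precision τ_n = τ₀ + n/σ² and mean μ_n = (τ₀μ₀ + (n/σ²)x̄)/τ_n.
Here τ₀ = 1/102.5 = 0.009756 and τ_data = 20/15.6 = 1.282051, so τ_n = 1.291807.
Rearranging for μ₀: μ₀ = (μ_n·τ_n − τ_data·x̄)/τ₀ = (31.8001·1.291807 − 1.282051·31.6) / 0.009756 = 0.566780/0.009756 ≈ 58.1.

μ₀ = 58.1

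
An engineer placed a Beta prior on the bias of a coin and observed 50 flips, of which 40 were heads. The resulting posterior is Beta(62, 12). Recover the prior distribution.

Under Beta–binomial conjugacy the posterior parameters are (α+s, β+f).
So α = 62 − 40 = 22 and β = 12 − 10 = 2.

Beta(22, 2)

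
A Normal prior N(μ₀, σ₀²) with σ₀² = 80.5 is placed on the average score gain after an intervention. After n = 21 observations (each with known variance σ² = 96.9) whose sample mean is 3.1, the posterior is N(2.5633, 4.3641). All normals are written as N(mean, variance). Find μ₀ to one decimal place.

μ₀ = -6.8

With known observation variance, the Normal–Normal posterior has precision τ_n = τ₀ + n/σ² and mean μ_n = (τ₀μ₀ + (n/σ²)x̄)/τ_n.
Here τ₀ = 1/80.5 = 0.012422 and τ_data = 21/96.9 = 0.216718, so τ_n = 0.229140.
Rearranging for μ₀: μ₀ = (μ_n·τ_n − τ_data·x̄)/τ₀ = (2.5633·0.229140 − 0.216718·3.1) / 0.012422 = -0.084471/0.012422 ≈ -6.8.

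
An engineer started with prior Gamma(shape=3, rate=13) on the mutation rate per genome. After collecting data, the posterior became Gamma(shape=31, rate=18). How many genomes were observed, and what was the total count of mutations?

Gamma–Poisson conjugacy: posterior shape = α + Σxᵢ, posterior rate = β + n.
Matching: Σxᵢ = 31 − 3 = 28 and n = 18 − 13 = 5.

n = 5 genomes with total 28 mutations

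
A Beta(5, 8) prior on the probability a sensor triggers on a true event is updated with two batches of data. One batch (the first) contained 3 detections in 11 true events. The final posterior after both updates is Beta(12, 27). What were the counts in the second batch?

4 detections and 11 misses

Sequential conjugate updates are equivalent to a single update on the pooled data, so total successes = posterior α − prior α and total failures = posterior β − prior β.
Total across both batches: 12−5=7 detections, 27−8=19 misses.
Subtract the first batch: 7−3=4 detections and 19−8=11 misses.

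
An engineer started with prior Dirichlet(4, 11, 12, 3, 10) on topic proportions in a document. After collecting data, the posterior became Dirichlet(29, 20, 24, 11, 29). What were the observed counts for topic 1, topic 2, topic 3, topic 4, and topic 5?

counts (25, 9, 12, 8, 19)

For a Dirichlet(α) prior with multinomial counts c, the posterior is Dirichlet(α + c) componentwise.
Counts are posterior − prior componentwise: 29−4=25, 20−11=9, 24−12=12, 11−3=8, 29−10=19.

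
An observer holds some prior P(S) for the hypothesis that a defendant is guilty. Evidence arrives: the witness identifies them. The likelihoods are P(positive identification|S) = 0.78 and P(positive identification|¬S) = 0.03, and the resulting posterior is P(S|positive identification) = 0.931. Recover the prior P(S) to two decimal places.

P(S) = 0.34

In odds form, posterior odds = prior odds × likelihood ratio, so prior odds = posterior odds ÷ LR.
Posterior odds = 0.931/(1−0.931) = 13.4928. LR = 0.78/0.03 = 26.0000.
Prior odds = 13.4928/26.0000 = 0.5190, so P(S) = 0.5190/(1+0.5190) ≈ 0.34.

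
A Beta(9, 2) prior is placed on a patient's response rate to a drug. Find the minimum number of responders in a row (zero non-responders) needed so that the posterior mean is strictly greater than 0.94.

k = 23

After k responders and 0 non-responders the posterior is Beta(9+k, 2), with mean (9+k)/(9+2+k).
Set (9+k)/(11+k) > 0.94 and solve: k > (0.94·11 − 9)/(1 − 0.94) = 22.333.
The smallest integer exceeding 22.333 is 23.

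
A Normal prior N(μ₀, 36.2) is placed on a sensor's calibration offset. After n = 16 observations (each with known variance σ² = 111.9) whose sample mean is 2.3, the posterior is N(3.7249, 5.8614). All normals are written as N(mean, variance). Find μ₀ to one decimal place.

μ₀ = 11.1

The posterior mean is a precision-weighted average: μ_n = (τ₀μ₀ + τ_data·x̄)/(τ₀+τ_data), with τ₀=1/σ₀² and τ_data=n/σ².
Here τ₀ = 1/36.2 = 0.027624 and τ_data = 16/111.9 = 0.142985, so τ_n = 0.170609.
Rearranging for μ₀: μ₀ = (μ_n·τ_n − τ_data·x̄)/τ₀ = (3.7249·0.170609 − 0.142985·2.3) / 0.027624 = 0.306636/0.027624 ≈ 11.1.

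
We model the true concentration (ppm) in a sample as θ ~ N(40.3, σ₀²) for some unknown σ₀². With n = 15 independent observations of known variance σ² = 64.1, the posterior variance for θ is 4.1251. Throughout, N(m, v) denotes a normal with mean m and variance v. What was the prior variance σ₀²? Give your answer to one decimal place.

σ₀² = 118.9

Posterior precision equals prior precision plus data precision: 1/σ_n² = 1/σ₀² + n/σ².
So 1/σ₀² = 1/4.1251 − 15/64.1 = 0.242418 − 0.234009 = 0.008409.
Hence σ₀² = 1/0.008409 ≈ 118.9.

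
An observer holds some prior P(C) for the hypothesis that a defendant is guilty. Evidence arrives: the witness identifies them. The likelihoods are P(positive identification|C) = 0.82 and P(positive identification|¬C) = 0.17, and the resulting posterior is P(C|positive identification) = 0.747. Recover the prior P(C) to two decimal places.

P(C) = 0.38

In odds form, posterior odds = prior odds × likelihood ratio, so prior odds = posterior odds ÷ LR.
Posterior odds = 0.747/(1−0.747) = 2.9526. LR = 0.82/0.17 = 4.8235.
Prior odds = 2.9526/4.8235 = 0.6121, so P(C) = 0.6121/(1+0.6121) ≈ 0.38.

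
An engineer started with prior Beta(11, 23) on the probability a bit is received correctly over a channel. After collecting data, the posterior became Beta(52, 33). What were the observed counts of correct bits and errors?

Under Beta–binomial conjugacy the posterior parameters are (α+s, β+f).
Match parameters: s=52−11=41, f=33−23=10.

41 correct bits and 10 errors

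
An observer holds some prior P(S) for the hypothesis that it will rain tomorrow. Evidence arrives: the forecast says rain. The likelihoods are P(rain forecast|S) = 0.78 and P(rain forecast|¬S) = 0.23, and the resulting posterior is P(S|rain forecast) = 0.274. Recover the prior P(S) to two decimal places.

P(S) = 0.10

In odds form, posterior odds = prior odds × likelihood ratio, so prior odds = posterior odds ÷ LR.
Posterior odds = 0.274/(1−0.274) = 0.3774. LR = 0.78/0.23 = 3.3913.
Prior odds = 0.3774/3.3913 = 0.1113, so P(S) = 0.1113/(1+0.1113) ≈ 0.10.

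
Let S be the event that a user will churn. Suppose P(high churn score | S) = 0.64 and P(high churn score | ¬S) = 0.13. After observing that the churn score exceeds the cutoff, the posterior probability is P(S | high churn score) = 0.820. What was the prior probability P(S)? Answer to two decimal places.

In odds form, posterior odds = prior odds × likelihood ratio, so prior odds = posterior odds ÷ LR.
Posterior odds = 0.820/(1−0.820) = 4.5556. LR = 0.64/0.13 = 4.9231.
Prior odds = 4.5556/4.9231 = 0.9254, so P(S) = 0.9254/(1+0.9254) ≈ 0.48.

P(S) = 0.48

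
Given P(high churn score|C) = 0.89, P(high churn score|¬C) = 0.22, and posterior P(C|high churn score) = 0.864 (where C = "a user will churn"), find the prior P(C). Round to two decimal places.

P(C) = 0.61

In odds form, posterior odds = prior odds × likelihood ratio, so prior odds = posterior odds ÷ LR.
Posterior odds = 0.864/(1−0.864) = 6.3529. LR = 0.89/0.22 = 4.0455.
Prior odds = 6.3529/4.0455 = 1.5704, so P(C) = 1.5704/(1+1.5704) ≈ 0.61.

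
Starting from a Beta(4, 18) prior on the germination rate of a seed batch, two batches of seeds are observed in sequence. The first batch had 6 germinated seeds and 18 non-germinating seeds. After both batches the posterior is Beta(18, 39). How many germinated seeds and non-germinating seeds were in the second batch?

8 germinated seeds and 3 non-germinating seeds

Because Beta–binomial updating is additive in the counts, the combined data contributed (α_post−α_prior, β_post−β_prior) successes and failures.
Total across both batches: 18−4=14 germinated seeds, 39−18=21 non-germinating seeds.
Subtract the first batch: 14−6=8 germinated seeds and 21−18=3 non-germinating seeds.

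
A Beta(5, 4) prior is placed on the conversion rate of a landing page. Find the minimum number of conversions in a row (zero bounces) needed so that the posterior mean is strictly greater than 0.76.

After k conversions and 0 bounces the posterior is Beta(5+k, 4), with mean (5+k)/(5+4+k).
Set (5+k)/(9+k) > 0.76 and solve: k > (0.76·9 − 5)/(1 − 0.76) = 7.667.
The smallest integer exceeding 7.667 is 8.

k = 8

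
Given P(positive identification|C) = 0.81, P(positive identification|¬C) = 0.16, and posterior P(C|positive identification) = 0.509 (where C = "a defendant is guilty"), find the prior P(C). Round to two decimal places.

P(C) = 0.17

Bayes' rule in odds form gives O(C|E) = O(C)·[P(E|C)/P(E|¬C)], hence O(C) = O(C|E)/LR.
Posterior odds = 0.509/(1−0.509) = 1.0367. LR = 0.81/0.16 = 5.0625.
Prior odds = 1.0367/5.0625 = 0.2048, so P(C) = 0.2048/(1+0.2048) ≈ 0.17.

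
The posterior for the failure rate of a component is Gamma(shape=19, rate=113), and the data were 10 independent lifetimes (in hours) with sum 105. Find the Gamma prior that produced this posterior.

Gamma(shape=9, rate=8)

For an exponential likelihood with a Gamma(α, β) prior on the rate, n observations with total T give posterior Gamma(α+n, β+T).
So α = 19 − 10 = 9 and β = 113 − 105 = 8.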